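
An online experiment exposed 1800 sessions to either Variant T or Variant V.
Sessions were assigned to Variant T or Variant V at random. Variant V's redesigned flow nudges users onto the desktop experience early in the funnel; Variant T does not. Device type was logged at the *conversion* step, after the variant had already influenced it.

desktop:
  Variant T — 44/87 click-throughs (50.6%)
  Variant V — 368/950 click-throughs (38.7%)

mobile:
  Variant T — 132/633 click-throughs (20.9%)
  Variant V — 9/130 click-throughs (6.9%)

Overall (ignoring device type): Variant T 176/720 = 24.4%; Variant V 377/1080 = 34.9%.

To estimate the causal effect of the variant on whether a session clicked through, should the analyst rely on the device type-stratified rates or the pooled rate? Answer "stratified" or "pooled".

pooled

Device type lies on the pathway variant → device type → outcome, so adjusting for it blocks the indirect effect. For the total causal effect of variant, use the unadjusted pooled rates.
Pooled: Variant T 24.4% vs Variant V 34.9%; Variant V is higher overall.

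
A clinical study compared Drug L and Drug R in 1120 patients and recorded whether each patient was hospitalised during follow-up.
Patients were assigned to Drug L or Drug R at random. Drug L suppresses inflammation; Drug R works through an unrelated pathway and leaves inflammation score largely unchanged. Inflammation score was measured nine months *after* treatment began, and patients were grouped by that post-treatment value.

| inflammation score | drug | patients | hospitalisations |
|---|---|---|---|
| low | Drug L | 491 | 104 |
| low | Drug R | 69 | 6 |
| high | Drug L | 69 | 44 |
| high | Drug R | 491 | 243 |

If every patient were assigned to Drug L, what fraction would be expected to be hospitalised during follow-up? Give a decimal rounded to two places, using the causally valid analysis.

0.26

The stratified and pooled comparisons disagree (Drug R wins within each inflammation score; Drug L wins overall), so the answer turns on the causal role of inflammation score.
Inflammation score lies on the pathway drug → inflammation score → outcome, so adjusting for it blocks the indirect effect. For the total causal effect of drug, use the unadjusted pooled rates.
So P(outcome | do(Drug L)) is just the pooled rate for Drug L: 148/560 = 0.264.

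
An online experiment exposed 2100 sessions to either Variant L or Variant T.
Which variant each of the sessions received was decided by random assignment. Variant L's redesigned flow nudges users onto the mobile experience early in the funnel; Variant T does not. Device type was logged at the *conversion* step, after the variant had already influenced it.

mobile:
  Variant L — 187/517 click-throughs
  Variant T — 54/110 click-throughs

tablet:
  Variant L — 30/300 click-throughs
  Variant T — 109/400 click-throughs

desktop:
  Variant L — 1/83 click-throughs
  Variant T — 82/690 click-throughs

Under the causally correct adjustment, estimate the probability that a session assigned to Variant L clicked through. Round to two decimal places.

0.24

Within every device type level Variant T has the higher rate, yet pooled Variant L does — Simpson's reversal.
The distribution of device type is itself part of what the variant does — it is an intermediate outcome. Holding it fixed would remove that part of the effect; the total effect is the pooled difference.
So P(outcome | do(Variant L)) is just the pooled rate for Variant L: 218/900 = 0.242.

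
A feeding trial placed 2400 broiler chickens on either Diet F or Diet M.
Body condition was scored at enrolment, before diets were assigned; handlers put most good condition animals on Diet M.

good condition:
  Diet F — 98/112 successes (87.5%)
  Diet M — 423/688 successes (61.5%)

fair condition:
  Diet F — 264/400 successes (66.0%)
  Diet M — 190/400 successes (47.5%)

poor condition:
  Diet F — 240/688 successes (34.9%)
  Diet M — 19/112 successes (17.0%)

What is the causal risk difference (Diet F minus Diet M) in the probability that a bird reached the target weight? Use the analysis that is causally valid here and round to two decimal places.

The stratified and pooled comparisons disagree (Diet F wins within each starting body condition; Diet M wins overall), so the answer turns on the causal role of starting body condition.
Starting body condition satisfies the back-door criterion: it is not a descendant of the diet, and it blocks the spurious path from diet to outcome. Adjusting for it (i.e., using the within-starting body condition rates) gives the causal effect.
Adjusting over the population distribution of starting body condition: 0.333·(0.875−0.615) + 0.333·(0.660−0.475) + 0.333·(0.349−0.170) = +0.208.

+0.21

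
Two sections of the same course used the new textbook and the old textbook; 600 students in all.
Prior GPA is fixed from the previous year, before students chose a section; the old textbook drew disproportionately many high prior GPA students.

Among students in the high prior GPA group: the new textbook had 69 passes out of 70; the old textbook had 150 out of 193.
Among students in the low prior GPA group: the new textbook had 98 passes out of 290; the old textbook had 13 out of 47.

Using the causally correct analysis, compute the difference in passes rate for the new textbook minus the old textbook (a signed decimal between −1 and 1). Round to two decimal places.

Within every prior GPA band level the new textbook has the higher rate, yet pooled the old textbook does — Simpson's reversal.
Prior GPA band satisfies the back-door criterion: it is not a descendant of the teaching method, and it blocks the spurious path from teaching method to outcome. Adjusting for it (i.e., using the within-prior GPA band rates) gives the causal effect.
Adjusting over the population distribution of prior GPA band: 0.438·(0.986−0.777) + 0.562·(0.338−0.277) = +0.126.

+0.13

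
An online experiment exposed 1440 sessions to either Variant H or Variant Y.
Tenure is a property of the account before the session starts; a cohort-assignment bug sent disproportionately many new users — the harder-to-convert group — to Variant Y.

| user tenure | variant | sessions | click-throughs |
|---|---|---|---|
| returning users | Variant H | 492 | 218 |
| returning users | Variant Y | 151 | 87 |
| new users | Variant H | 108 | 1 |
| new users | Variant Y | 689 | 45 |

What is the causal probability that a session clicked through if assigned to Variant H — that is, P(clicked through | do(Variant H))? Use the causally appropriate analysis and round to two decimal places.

Within every user tenure level Variant Y has the higher rate, yet pooled Variant H does — Simpson's reversal.
The imbalance in user tenure arose from how sessions were allocated, not from anything the variant did; and user tenure independently affects the outcome. The pooled gap is confounded — condition on user tenure.
Standardising Variant H to the population user tenure mix: 0.447·218/492 + 0.553·1/108 = 0.203.

0.20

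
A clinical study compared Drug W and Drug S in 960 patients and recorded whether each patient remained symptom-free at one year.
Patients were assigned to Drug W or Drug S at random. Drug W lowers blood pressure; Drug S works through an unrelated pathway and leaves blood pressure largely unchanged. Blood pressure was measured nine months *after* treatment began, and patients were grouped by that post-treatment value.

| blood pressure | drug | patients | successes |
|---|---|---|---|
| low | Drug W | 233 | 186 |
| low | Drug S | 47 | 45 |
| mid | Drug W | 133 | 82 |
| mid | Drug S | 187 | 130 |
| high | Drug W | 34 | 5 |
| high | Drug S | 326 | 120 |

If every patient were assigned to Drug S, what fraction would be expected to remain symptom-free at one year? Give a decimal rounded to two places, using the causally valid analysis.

0.53

The blood pressure-specific comparison favours Drug S throughout, but the pooled figures favour Drug W. The question is whether to condition on blood pressure.
Blood pressure lies on the pathway drug → blood pressure → outcome, so adjusting for it blocks the indirect effect. For the total causal effect of drug, use the unadjusted pooled rates.
So P(outcome | do(Drug S)) is just the pooled rate for Drug S: 295/560 = 0.527.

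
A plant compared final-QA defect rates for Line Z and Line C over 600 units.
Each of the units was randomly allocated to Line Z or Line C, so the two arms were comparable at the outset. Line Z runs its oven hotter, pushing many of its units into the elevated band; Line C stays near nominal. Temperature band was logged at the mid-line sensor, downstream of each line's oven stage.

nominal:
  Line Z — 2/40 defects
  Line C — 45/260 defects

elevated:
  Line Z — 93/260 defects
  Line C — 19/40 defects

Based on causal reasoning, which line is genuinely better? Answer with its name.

Line C

Line Z is lower inside every in-process temperature band stratum but Line C is lower in aggregate. Whether to stratify depends on how in-process temperature band relates to the line.
In-process temperature band here is a post-treatment variable shaped by the line; conditioning on it would introduce bias rather than remove it. The overall comparison is the causal one.
Pooled: Line Z 31.7% vs Line C 21.3%; Line C is lower overall.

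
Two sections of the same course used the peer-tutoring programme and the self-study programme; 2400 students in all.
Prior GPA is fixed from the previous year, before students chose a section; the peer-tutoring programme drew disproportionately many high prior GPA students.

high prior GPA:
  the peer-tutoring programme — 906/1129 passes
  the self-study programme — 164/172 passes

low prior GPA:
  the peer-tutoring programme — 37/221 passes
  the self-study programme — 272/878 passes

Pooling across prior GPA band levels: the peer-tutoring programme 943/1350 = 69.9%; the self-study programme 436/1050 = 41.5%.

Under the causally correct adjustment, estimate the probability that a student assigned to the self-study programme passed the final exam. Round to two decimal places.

0.66

the self-study programme is higher inside every prior GPA band stratum but the peer-tutoring programme is higher in aggregate. Whether to stratify depends on how prior GPA band relates to the teaching method.
Nothing the teaching method does changes prior GPA band; the imbalance is an allocation artefact. With prior GPA band also predicting the outcome, the pooled figure is confounded, and the within-stratum comparison is the causal one.
Standardising the self-study programme to the population prior GPA band mix: 0.542·164/172 + 0.458·272/878 = 0.659.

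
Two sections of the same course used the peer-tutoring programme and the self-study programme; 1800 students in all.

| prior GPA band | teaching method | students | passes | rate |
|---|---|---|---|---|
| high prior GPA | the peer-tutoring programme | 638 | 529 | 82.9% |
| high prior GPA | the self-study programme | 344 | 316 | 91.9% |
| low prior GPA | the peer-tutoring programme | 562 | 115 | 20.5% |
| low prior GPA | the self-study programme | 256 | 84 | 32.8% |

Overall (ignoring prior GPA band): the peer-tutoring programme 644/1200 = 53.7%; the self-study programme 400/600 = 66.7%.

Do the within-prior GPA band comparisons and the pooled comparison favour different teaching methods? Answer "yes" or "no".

Within each prior GPA band level (high prior GPA 82.9% vs 91.9%; low prior GPA 20.5% vs 32.8%), the self-study programme has the higher rate every time. Pooled: 53.7% vs 66.7% — the self-study programme has the higher rate overall. They agree.

no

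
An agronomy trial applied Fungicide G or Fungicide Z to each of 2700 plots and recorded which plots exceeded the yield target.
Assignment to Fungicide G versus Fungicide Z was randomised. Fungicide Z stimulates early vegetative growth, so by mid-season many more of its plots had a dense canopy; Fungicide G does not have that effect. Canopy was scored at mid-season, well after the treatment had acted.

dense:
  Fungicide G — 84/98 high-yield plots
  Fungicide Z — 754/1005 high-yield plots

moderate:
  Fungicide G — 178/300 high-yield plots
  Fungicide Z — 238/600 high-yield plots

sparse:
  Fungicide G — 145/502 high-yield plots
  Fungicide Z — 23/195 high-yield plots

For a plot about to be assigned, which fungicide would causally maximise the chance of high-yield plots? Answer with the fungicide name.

The distribution of mid-season canopy is itself part of what the fungicide does — it is an intermediate outcome. Holding it fixed would remove that part of the effect; the total effect is the pooled difference.
Pooled: Fungicide G 45.2% vs Fungicide Z 56.4%; Fungicide Z is higher overall.

Fungicide Z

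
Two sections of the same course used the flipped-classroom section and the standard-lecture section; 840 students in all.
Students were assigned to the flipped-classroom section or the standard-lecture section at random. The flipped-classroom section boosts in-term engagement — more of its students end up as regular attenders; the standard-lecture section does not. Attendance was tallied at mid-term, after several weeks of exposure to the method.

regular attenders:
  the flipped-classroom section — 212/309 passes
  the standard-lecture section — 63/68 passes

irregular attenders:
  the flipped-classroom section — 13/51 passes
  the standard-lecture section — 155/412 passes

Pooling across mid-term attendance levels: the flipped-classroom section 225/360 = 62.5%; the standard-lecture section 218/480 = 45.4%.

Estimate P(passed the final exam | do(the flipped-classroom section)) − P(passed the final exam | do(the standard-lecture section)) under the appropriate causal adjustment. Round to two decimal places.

+0.17

Because the teaching method influences mid-term attendance, mid-term attendance is a post-treatment mediator, not a confounder. Stratifying on it would bias the estimate; the causal effect is the crude pooled difference.
The causal difference is the pooled difference: 0.625 − 0.454 = +0.171.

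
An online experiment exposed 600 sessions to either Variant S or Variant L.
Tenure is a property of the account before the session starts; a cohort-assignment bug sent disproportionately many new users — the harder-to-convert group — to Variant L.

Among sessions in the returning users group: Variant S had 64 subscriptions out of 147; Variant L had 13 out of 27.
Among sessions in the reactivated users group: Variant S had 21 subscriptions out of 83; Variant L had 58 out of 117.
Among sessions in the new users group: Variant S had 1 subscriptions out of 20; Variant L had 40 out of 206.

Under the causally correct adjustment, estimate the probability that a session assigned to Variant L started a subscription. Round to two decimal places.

The user tenure-specific comparison favours Variant L throughout, but the pooled figures favour Variant S. The question is whether to condition on user tenure.
The imbalance in user tenure arose from how sessions were allocated, not from anything the variant did; and user tenure independently affects the outcome. The pooled gap is confounded — condition on user tenure.
Standardising Variant L to the population user tenure mix: 0.290·13/27 + 0.333·58/117 + 0.377·40/206 = 0.378.

0.38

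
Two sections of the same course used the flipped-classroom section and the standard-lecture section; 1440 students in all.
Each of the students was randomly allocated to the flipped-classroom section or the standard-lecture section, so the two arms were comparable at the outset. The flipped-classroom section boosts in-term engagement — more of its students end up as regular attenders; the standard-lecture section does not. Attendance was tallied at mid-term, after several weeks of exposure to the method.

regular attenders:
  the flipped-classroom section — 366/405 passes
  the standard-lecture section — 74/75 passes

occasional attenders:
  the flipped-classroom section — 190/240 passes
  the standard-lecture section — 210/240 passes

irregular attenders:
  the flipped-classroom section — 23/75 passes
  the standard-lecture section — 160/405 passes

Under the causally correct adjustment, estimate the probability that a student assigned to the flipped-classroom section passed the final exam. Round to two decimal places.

0.80

The stratified and pooled comparisons disagree (the standard-lecture section wins within each mid-term attendance; the flipped-classroom section wins overall), so the answer turns on the causal role of mid-term attendance.
Stratifying would compare teaching methods among students the teaching methods themselves sorted into mid-term attendance groups — a form of selection on an intermediate. The unconditioned pooled rates give the total causal effect.
So P(outcome | do(the flipped-classroom section)) is just the pooled rate for the flipped-classroom section: 579/720 = 0.804.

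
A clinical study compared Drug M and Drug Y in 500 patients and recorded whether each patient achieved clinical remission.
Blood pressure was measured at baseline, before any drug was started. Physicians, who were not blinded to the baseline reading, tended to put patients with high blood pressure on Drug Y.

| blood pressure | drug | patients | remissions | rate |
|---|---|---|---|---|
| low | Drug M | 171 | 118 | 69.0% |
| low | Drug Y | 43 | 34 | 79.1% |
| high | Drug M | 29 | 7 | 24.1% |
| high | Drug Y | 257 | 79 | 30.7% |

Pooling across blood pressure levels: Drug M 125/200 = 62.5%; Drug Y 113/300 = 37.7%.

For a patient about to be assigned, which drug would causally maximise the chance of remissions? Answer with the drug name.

Drug Y

The stratified and pooled comparisons disagree (Drug Y wins within each blood pressure; Drug M wins overall), so the answer turns on the causal role of blood pressure.
Blood pressure is set before the drug has any effect — it is not caused by the drug — and it independently drives the outcome. That makes it a confounder, so the causal comparison is within blood pressure levels.
Within each level — low: 69.0% vs 79.1%; high: 24.1% vs 30.7% — Drug Y is higher every time.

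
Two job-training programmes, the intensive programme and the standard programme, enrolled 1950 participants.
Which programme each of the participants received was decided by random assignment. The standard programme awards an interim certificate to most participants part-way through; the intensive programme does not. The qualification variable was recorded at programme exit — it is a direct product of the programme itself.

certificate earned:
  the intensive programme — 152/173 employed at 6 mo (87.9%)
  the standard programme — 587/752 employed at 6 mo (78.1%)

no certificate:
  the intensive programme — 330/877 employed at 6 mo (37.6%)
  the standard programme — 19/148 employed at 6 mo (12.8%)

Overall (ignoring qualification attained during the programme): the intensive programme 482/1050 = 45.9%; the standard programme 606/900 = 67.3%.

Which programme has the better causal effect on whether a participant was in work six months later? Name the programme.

Because the programme influences qualification attained during the programme, qualification attained during the programme is a post-treatment mediator, not a confounder. Stratifying on it would bias the estimate; the causal effect is the crude pooled difference.
Pooled: the intensive programme 45.9% vs the standard programme 67.3%; the standard programme is higher overall.

the standard programme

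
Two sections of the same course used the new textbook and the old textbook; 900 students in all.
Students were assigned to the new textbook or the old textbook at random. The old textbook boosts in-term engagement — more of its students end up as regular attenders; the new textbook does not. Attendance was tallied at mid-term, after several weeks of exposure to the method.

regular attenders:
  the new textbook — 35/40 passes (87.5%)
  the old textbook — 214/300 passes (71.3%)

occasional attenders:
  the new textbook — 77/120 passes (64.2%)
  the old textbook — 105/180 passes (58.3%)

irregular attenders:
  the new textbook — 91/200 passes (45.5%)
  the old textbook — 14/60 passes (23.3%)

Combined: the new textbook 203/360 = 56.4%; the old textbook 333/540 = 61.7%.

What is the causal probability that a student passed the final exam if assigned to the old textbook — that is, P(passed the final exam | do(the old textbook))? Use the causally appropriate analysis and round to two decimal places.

Within every mid-term attendance level the new textbook has the higher rate, yet pooled the old textbook does — Simpson's reversal.
Mid-term attendance lies on the pathway teaching method → mid-term attendance → outcome, so adjusting for it blocks the indirect effect. For the total causal effect of teaching method, use the unadjusted pooled rates.
So P(outcome | do(the old textbook)) is just the pooled rate for the old textbook: 333/540 = 0.617.

0.62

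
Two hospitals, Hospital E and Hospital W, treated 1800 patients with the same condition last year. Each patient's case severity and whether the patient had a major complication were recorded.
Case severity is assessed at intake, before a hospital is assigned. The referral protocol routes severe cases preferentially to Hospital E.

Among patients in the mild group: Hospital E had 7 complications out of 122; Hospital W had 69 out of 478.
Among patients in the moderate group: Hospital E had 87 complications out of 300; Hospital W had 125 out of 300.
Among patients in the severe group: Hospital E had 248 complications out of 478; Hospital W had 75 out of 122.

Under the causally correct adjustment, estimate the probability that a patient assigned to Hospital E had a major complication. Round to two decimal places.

0.29

Within every case severity level Hospital E has the lower rate, yet pooled Hospital W does — Simpson's reversal.
Here case severity is a common cause — it drives both which hospital a case falls under and the outcome. The crude comparison mixes populations; the stratum-specific rates are the causally relevant ones.
Standardising Hospital E to the population case severity mix: 0.333·7/122 + 0.333·87/300 + 0.333·248/478 = 0.289.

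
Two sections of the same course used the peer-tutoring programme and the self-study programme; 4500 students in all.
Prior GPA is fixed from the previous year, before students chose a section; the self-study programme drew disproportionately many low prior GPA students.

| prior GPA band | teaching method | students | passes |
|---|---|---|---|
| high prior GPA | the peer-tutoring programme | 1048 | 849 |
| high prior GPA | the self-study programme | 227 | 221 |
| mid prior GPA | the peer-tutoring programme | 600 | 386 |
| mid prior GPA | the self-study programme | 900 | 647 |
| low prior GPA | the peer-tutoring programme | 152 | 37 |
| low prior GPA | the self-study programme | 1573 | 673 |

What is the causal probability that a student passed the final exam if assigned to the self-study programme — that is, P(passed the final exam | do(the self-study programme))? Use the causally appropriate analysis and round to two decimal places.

0.68

Since prior GPA band is a pre-existing factor (not a product of the teaching method) and it affects the outcome on its own, it is a confounder. The stratified rates, not the pooled rate, identify the causal effect.
Standardising the self-study programme to the population prior GPA band mix: 0.283·221/227 + 0.333·647/900 + 0.383·673/1573 = 0.679.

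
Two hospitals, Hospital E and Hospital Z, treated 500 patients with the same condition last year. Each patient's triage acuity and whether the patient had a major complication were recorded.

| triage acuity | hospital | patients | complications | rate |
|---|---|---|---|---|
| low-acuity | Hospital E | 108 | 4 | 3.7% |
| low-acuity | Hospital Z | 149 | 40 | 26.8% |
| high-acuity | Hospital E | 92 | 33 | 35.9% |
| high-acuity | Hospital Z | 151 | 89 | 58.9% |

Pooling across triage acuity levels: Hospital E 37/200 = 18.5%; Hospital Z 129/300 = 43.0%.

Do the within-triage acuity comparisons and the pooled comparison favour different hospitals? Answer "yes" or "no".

Within each triage acuity level (low-acuity 3.7% vs 26.8%; high-acuity 35.9% vs 58.9%), Hospital E has the lower rate every time. Pooled: 18.5% vs 43.0% — Hospital E has the lower rate overall. They agree.

no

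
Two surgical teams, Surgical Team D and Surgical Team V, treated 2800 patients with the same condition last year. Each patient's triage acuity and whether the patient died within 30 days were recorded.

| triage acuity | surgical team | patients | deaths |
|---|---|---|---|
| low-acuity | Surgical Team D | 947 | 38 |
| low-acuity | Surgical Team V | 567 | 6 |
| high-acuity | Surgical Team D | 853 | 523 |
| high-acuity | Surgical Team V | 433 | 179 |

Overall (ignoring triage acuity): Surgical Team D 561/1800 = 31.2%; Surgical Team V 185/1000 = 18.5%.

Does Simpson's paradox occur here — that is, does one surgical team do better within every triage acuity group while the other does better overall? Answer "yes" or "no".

Within each triage acuity level (low-acuity 4.0% vs 1.1%; high-acuity 61.3% vs 41.3%), Surgical Team V has the lower rate every time. Pooled: 31.2% vs 18.5% — Surgical Team V has the lower rate overall. They agree.

no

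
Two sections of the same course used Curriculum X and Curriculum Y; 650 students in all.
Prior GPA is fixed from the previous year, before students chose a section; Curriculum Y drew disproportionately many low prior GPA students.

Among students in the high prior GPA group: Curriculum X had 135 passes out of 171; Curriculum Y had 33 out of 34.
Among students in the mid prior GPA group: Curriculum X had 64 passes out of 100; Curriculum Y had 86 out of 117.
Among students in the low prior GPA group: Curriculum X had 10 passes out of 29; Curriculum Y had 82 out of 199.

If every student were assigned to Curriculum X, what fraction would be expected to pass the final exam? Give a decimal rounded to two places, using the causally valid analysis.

0.58

Prior GPA band differs across teaching methods for reasons unrelated to any effect of the teaching method itself, and it separately predicts the outcome — a classic confounder. We must compare within prior GPA band levels.
Standardising Curriculum X to the population prior GPA band mix: 0.315·135/171 + 0.334·64/100 + 0.351·10/29 = 0.584.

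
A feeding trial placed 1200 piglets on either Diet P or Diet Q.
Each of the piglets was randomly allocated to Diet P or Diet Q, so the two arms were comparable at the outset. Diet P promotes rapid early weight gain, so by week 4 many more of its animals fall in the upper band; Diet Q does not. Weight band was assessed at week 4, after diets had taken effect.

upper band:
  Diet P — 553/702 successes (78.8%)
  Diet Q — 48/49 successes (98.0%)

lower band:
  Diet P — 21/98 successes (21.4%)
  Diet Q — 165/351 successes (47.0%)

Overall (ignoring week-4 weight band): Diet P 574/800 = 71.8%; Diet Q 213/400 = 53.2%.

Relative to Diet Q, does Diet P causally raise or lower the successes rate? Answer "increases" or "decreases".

Week-4 weight band is downstream of the diet. One should not condition on a consequence of treatment, so the overall rates are the right comparison.
Pooled: Diet P 71.8% vs Diet Q 53.2%; Diet P is higher overall.

increases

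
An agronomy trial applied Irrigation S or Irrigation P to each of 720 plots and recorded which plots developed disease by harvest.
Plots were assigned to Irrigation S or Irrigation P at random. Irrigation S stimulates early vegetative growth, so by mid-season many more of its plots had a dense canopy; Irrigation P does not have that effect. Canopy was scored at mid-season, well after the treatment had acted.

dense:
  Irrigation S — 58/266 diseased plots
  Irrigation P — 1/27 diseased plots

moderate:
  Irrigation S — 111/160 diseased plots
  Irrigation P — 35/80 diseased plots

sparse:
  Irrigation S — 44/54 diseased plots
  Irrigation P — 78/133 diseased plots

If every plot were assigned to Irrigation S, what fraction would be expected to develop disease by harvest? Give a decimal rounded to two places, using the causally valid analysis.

0.44

Within every mid-season canopy level Irrigation P has the lower rate, yet pooled Irrigation S does — Simpson's reversal.
Mid-season canopy here is a post-treatment variable shaped by the irrigation; conditioning on it would introduce bias rather than remove it. The overall comparison is the causal one.
So P(outcome | do(Irrigation S)) is just the pooled rate for Irrigation S: 213/480 = 0.444.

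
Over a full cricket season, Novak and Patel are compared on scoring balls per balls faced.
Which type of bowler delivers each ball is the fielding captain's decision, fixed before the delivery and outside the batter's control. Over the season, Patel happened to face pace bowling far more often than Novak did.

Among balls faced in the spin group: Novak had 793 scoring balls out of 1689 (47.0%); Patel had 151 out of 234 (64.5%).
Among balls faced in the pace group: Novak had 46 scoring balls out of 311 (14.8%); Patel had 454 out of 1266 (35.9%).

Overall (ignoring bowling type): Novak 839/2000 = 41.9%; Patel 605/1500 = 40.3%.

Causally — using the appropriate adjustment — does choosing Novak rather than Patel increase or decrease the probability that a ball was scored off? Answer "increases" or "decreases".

Within every bowling type level Patel has the higher rate, yet pooled Novak does — Simpson's reversal.
Bowling type differs across players for reasons unrelated to any effect of the player itself, and it separately predicts the outcome — a classic confounder. We must compare within bowling type levels.
Within each level — spin: 47.0% vs 64.5%; pace: 14.8% vs 35.9% — Patel is higher every time.

decreases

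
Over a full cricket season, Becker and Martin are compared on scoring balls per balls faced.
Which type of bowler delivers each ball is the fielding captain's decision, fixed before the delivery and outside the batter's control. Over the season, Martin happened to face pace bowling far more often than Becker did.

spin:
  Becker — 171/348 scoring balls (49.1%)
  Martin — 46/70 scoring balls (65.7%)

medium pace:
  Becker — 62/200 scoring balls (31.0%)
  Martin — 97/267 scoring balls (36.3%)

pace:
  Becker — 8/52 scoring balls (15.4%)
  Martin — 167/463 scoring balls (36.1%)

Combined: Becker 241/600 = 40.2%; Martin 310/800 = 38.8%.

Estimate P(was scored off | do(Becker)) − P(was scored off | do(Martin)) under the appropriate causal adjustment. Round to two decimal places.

Within every bowling type level Martin has the higher rate, yet pooled Becker does — Simpson's reversal.
Bowling type is set before the player has any effect — it is not caused by the player — and it independently drives the outcome. That makes it a confounder, so the causal comparison is within bowling type levels.
Adjusting over the population distribution of bowling type: 0.299·(0.491−0.657) + 0.334·(0.310−0.363) + 0.368·(0.154−0.361) = -0.143.

-0.14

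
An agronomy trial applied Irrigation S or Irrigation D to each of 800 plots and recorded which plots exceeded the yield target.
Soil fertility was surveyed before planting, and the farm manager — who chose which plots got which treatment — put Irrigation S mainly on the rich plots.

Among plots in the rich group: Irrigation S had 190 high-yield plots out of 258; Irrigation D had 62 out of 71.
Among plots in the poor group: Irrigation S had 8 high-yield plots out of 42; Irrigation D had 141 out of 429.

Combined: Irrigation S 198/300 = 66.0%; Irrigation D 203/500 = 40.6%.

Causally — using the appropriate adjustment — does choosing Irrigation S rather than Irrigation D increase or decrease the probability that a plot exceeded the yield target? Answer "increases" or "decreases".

Nothing the irrigation does changes soil fertility; the imbalance is an allocation artefact. With soil fertility also predicting the outcome, the pooled figure is confounded, and the within-stratum comparison is the causal one.
Within each level — rich: 73.6% vs 87.3%; poor: 19.0% vs 32.9% — Irrigation D is higher every time.

decreases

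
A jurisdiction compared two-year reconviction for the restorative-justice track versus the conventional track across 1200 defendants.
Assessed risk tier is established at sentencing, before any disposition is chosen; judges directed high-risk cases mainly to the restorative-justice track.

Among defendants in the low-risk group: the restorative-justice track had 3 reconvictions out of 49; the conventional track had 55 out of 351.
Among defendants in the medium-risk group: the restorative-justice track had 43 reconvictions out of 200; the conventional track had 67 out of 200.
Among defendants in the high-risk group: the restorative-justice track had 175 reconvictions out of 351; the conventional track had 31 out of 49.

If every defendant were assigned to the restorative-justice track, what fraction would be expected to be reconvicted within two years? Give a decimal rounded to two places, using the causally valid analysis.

Assessed risk tier is set before the disposition has any effect — it is not caused by the disposition — and it independently drives the outcome. That makes it a confounder, so the causal comparison is within assessed risk tier levels.
Standardising the restorative-justice track to the population assessed risk tier mix: 0.333·3/49 + 0.333·43/200 + 0.333·175/351 = 0.258.

0.26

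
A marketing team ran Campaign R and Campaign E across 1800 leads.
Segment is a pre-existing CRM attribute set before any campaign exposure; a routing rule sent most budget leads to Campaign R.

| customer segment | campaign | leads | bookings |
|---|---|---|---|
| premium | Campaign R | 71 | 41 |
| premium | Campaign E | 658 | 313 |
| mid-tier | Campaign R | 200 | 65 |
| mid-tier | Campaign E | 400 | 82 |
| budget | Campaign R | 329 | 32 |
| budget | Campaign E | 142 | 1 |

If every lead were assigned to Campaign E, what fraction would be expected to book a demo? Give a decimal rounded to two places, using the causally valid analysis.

0.26

The customer segment-specific comparison favours Campaign R throughout, but the pooled figures favour Campaign E. The question is whether to condition on customer segment.
The imbalance in customer segment arose from how leads were allocated, not from anything the campaign did; and customer segment independently affects the outcome. The pooled gap is confounded — condition on customer segment.
Standardising Campaign E to the population customer segment mix: 0.405·313/658 + 0.333·82/400 + 0.262·1/142 = 0.263.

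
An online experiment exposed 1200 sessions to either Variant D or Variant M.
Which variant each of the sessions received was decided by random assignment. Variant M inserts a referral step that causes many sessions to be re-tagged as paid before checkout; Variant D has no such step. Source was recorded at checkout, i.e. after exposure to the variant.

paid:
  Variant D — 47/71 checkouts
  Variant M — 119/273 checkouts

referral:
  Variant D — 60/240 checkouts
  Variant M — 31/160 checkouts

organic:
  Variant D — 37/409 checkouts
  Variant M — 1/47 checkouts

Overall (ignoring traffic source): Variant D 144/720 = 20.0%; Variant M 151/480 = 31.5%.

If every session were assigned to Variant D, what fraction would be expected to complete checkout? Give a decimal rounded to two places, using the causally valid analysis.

Within every traffic source level Variant D has the higher rate, yet pooled Variant M does — Simpson's reversal.
The distribution of traffic source is itself part of what the variant does — it is an intermediate outcome. Holding it fixed would remove that part of the effect; the total effect is the pooled difference.
So P(outcome | do(Variant D)) is just the pooled rate for Variant D: 144/720 = 0.200.

0.20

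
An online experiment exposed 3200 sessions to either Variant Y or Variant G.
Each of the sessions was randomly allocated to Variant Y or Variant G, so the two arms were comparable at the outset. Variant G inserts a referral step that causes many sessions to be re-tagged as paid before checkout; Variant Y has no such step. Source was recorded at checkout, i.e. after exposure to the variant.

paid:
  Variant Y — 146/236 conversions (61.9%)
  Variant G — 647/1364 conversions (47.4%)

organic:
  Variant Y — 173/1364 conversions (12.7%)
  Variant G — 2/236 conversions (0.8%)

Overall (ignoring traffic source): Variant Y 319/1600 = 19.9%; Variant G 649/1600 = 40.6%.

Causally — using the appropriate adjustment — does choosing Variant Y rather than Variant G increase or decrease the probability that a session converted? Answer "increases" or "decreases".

The distribution of traffic source is itself part of what the variant does — it is an intermediate outcome. Holding it fixed would remove that part of the effect; the total effect is the pooled difference.
Pooled: Variant Y 19.9% vs Variant G 40.6%; Variant G is higher overall.

decreases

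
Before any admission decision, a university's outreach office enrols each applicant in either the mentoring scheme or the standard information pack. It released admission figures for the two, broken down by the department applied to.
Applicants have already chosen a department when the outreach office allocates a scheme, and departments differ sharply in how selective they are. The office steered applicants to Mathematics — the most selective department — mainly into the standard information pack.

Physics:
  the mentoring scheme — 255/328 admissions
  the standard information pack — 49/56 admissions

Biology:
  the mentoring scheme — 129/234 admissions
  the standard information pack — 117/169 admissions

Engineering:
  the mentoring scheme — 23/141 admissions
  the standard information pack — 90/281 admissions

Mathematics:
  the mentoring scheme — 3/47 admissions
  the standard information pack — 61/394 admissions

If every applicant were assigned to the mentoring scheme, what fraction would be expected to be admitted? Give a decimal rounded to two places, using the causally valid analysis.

Department satisfies the back-door criterion: it is not a descendant of the outreach scheme, and it blocks the spurious path from outreach scheme to outcome. Adjusting for it (i.e., using the within-department rates) gives the causal effect.
Standardising the mentoring scheme to the population department mix: 0.233·255/328 + 0.244·129/234 + 0.256·23/141 + 0.267·3/47 = 0.374.

0.37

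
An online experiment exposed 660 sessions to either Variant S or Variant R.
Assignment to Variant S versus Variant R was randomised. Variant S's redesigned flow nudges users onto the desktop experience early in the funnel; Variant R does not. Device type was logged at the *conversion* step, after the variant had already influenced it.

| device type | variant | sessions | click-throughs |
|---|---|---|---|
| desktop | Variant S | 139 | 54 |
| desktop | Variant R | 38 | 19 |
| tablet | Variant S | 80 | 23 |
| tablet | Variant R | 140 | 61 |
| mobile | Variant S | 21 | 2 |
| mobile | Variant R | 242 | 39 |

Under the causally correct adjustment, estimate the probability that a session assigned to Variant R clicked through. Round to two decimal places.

The distribution of device type is itself part of what the variant does — it is an intermediate outcome. Holding it fixed would remove that part of the effect; the total effect is the pooled difference.
So P(outcome | do(Variant R)) is just the pooled rate for Variant R: 119/420 = 0.283.

0.28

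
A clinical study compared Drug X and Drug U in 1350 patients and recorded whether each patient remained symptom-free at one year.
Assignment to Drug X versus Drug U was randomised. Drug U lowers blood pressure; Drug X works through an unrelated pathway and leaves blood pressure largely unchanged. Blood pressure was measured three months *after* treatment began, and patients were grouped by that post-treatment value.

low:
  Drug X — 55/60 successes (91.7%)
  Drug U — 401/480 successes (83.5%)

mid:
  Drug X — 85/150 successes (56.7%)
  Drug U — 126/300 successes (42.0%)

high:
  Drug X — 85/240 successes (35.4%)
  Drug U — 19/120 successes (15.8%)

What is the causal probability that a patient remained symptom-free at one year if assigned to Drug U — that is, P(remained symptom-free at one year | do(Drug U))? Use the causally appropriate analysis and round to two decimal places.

0.61

The stratified and pooled comparisons disagree (Drug X wins within each blood pressure; Drug U wins overall), so the answer turns on the causal role of blood pressure.
The distribution of blood pressure is itself part of what the drug does — it is an intermediate outcome. Holding it fixed would remove that part of the effect; the total effect is the pooled difference.
So P(outcome | do(Drug U)) is just the pooled rate for Drug U: 546/900 = 0.607.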